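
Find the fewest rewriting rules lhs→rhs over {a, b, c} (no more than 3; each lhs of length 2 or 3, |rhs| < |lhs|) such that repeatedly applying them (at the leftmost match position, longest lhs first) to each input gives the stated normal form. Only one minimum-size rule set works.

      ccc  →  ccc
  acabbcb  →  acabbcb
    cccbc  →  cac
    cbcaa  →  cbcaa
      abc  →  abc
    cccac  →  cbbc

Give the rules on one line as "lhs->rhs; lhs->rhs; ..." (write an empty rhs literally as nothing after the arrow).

  | ccc
  | acabbcb
  | cccbc => cac
  | cbcaa

cca->bb; ccb->a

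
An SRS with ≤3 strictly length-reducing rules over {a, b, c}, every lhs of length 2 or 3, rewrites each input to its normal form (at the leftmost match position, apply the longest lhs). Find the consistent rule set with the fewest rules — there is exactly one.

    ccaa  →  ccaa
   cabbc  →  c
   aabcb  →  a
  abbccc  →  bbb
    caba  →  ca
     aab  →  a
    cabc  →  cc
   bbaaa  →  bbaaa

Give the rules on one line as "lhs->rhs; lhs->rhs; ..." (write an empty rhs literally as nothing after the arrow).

  | ccaa
  | cabbc => cbc => c
  | aabcb => acb => a
  | abbccc => bccc => bbb

ab->; cb->; ccc->bb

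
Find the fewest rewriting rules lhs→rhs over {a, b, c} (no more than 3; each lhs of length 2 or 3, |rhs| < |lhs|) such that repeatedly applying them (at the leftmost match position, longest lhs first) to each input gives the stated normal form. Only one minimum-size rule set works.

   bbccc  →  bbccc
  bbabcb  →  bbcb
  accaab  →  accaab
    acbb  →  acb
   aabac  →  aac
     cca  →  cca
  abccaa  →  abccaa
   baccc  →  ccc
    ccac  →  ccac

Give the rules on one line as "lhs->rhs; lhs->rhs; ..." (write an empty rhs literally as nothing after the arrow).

ba->; cbb->cb

  | bbccc
  | bbabcb => bbcb
  | accaab
  | acbb => acb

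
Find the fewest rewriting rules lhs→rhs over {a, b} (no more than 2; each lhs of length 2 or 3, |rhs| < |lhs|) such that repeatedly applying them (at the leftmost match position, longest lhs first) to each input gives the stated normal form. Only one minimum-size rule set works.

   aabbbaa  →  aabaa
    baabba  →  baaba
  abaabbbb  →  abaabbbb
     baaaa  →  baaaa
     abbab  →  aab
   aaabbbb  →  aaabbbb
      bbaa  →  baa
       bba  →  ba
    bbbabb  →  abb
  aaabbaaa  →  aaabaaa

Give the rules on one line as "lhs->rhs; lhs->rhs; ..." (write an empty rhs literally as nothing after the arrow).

  | aabbbaa => aabbaa => aabaa
  | baabba => baaba
  | abaabbbb
  | baaaa

bab->ab; bba->ba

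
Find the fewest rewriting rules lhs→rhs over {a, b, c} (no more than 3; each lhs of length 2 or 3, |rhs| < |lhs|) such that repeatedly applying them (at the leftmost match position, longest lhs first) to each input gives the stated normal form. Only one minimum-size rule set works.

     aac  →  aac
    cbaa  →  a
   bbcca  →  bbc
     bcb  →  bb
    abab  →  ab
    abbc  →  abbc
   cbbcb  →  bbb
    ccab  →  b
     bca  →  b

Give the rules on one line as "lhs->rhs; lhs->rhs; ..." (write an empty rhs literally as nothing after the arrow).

  | aac
  | cbaa => baa => a
  | bbcca => bbc
  | bcb => bb

ba->; ca->; cb->b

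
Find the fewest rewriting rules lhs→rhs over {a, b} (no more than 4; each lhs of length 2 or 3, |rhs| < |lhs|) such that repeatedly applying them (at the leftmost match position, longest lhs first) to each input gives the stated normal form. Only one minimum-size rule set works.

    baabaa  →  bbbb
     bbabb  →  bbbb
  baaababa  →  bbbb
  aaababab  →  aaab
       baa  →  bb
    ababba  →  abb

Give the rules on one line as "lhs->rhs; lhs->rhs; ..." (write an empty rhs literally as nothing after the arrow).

aba->a; ba->b; baa->bb

  | baabaa => bbbaa => bbbb
  | bbabb => bbbb
  | baaababa => bbababa => bbbaba => bbbba => bbbb
  | aaababab => aaabab => aaab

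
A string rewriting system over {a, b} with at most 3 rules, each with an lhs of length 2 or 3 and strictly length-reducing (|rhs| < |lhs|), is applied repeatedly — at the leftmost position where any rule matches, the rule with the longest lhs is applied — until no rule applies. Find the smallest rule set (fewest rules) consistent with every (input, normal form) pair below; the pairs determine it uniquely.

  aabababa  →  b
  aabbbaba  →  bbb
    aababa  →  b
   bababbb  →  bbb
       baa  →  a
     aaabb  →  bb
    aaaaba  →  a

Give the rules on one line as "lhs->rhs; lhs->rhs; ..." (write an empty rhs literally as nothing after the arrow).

aa->b; ba->

  | aabababa => bbababa => bbaba => bba => b
  | aabbbaba => bbbbaba => bbbba => bbb
  | aababa => bbaba => bba => b
  | bababbb => babbb => bbb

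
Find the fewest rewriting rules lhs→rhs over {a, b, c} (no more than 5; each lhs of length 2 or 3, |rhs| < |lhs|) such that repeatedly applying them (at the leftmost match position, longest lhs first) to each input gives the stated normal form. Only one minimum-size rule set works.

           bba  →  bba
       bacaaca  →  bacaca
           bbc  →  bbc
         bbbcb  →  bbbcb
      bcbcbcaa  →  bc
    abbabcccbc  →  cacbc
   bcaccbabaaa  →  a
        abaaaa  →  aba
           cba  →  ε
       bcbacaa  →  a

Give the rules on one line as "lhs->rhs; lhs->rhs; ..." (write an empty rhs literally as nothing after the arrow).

  | bba
  | bacaaca => bacaca
  | bbc
  | bbbcb

aa->a; abc->ca; bca->; cba->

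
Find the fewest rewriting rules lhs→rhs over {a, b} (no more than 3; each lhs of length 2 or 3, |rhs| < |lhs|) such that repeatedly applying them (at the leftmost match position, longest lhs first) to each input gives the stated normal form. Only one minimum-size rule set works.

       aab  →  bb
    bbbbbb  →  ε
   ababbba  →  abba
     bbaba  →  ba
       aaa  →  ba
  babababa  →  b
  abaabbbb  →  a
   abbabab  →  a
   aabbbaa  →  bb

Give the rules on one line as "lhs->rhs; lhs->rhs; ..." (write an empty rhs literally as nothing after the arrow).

aa->b; bab->; bbb->

  | aab => bb
  | bbbbbb => bbb => ε
  | ababbba => abba
  | bbaba => ba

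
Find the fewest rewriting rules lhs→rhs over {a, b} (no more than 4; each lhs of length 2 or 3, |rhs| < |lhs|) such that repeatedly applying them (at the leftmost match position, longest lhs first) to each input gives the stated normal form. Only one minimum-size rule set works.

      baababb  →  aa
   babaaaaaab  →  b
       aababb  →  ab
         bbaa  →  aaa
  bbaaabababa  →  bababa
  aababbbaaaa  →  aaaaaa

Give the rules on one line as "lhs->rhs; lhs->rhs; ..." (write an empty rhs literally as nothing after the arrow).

aab->b; baa->ab; bb->a

  | baababb => abbabb => aaabb => abb => aa
  | babaaaaaab => baabaaaab => abbaaaab => aaaaaab => aaaab => aab => b
  | aababb => babb => baa => ab
  | bbaa => aaa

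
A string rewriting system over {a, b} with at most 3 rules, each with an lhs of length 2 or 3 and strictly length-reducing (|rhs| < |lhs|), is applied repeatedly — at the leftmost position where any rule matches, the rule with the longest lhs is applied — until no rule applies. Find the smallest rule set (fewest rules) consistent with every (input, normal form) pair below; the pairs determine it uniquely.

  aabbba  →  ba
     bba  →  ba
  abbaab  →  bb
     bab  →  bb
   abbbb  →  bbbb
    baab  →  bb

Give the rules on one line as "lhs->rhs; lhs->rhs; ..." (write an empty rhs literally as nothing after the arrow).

ab->b; bba->ba

  | aabbba => abbba => bbba => bba => ba
  | bba => ba
  | abbaab => bbaab => baab => bab => bb
  | bab => bb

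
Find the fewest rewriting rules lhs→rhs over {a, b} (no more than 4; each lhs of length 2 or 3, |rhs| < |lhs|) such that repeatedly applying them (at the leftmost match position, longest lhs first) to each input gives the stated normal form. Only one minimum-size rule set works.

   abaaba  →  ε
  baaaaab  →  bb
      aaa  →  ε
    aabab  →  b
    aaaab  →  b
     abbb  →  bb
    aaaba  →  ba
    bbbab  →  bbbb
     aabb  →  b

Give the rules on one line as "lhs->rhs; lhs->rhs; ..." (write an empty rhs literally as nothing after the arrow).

  | abaaba => aba => ε
  | baaaaab => baab => bab => bb
  | aaa => ε
  | aabab => ab => b

aaa->; ab->b; aba->; abb->b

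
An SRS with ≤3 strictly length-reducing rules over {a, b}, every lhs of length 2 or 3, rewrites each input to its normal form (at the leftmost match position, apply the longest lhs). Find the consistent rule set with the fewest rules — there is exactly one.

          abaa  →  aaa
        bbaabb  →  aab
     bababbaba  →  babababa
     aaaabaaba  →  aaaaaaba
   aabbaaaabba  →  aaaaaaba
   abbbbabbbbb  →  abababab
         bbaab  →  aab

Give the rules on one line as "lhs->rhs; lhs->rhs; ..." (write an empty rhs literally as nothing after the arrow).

  | abaa => aaa
  | bbaabb => baabb => aabb => aab
  | bababbaba => babababa
  | aaaabaaba => aaaaaaba

baa->aa; bb->b; bbb->ba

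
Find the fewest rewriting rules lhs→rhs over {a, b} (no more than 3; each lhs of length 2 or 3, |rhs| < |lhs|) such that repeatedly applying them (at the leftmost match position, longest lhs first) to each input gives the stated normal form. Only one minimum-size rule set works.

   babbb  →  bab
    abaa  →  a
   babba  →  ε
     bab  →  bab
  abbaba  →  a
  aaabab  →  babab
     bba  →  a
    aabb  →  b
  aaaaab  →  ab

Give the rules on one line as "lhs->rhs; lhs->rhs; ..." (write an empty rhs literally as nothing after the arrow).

  | babbb => bab
  | abaa => abb => a
  | babba => baa => bb => ε
  | bab

aa->b; bb->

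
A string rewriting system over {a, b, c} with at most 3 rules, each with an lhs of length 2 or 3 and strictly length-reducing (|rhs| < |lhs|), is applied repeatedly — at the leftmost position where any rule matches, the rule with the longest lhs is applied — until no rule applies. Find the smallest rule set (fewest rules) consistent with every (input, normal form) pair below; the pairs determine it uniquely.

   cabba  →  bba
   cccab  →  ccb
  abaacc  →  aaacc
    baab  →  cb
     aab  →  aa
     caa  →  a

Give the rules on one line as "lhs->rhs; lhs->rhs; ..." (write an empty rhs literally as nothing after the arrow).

ab->a; baa->c; ca->

  | cabba => bba
  | cccab => ccb
  | abaacc => aaacc
  | baab => cb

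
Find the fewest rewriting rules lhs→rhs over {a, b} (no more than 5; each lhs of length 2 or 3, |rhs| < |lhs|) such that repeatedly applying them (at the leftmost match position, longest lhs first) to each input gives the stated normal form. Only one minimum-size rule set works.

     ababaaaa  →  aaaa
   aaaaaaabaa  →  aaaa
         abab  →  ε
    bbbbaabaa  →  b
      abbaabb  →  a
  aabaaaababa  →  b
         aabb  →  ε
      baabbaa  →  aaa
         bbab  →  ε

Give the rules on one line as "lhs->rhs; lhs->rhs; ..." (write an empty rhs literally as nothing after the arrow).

  | ababaaaa => bbaaaa => aaaa
  | aaaaaaabaa => aaaaaaba => aaaaab => aaaa
  | abab => bb => ε
  | bbbbaabaa => bbaabaa => aabaa => aba => b

ab->; aba->b; bab->a; bb->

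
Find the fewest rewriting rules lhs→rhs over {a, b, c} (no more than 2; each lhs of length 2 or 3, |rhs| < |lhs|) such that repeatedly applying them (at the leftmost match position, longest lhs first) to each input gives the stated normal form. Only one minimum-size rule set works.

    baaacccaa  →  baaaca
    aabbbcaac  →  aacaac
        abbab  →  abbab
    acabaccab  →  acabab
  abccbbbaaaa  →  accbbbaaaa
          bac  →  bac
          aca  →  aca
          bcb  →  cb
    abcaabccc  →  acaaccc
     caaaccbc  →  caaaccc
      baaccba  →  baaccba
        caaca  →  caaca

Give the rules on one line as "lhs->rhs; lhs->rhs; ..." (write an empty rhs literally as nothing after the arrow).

  | baaacccaa => baaaca
  | aabbbcaac => aabbcaac => aabcaac => aacaac
  | abbab
  | acabaccab => acabab

bc->c; cca->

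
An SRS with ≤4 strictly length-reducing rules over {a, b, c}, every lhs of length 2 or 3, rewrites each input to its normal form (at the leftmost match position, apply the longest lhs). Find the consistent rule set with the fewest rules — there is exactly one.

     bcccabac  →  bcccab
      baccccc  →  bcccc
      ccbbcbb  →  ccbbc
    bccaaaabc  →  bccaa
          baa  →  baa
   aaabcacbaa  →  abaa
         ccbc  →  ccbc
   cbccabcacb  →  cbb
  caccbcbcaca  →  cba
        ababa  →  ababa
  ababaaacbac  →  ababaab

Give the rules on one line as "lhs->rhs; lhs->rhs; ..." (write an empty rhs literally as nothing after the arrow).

abc->c; ac->; bcb->bc; cac->ac

  | bcccabac => bcccab
  | baccccc => bcccc
  | ccbbcbb => ccbbcb => ccbbc
  | bccaaaabc => bccaaac => bccaa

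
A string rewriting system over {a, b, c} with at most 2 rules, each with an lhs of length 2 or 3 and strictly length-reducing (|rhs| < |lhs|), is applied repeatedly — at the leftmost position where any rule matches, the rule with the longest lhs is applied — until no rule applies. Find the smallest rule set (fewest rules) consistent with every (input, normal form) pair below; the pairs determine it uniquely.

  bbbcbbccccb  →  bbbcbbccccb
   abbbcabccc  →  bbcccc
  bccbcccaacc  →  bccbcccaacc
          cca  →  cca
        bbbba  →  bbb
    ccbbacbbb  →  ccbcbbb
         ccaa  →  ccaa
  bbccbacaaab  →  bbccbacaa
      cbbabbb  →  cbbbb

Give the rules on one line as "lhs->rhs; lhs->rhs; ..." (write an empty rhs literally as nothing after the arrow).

  | bbbcbbccccb
  | abbbcabccc => bbcabccc => bbcccc
  | bccbcccaacc
  | cca

ab->; bba->b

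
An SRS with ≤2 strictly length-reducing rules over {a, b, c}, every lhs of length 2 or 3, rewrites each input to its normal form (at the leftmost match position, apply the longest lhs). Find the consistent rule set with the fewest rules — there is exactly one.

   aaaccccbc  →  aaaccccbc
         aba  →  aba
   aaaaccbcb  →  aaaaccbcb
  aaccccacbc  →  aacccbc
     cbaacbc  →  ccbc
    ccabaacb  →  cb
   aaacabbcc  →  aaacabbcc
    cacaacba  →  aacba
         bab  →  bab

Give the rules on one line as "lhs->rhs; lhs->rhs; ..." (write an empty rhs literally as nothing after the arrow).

baa->; cac->

  | aaaccccbc
  | aba
  | aaaaccbcb
  | aaccccacbc => aacccbc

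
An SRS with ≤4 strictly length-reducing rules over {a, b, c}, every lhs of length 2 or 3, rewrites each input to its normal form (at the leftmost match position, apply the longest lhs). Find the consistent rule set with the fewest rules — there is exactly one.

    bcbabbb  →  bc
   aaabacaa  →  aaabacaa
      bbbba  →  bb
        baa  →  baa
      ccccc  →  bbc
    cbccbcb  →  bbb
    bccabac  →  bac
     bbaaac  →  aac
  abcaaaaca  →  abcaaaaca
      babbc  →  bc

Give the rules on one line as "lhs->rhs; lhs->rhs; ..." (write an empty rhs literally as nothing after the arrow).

abb->; bba->; cb->c; cc->b

  | bcbabbb => bcabbb => bcb => bc
  | aaabacaa
  | bbbba => bb
  | baa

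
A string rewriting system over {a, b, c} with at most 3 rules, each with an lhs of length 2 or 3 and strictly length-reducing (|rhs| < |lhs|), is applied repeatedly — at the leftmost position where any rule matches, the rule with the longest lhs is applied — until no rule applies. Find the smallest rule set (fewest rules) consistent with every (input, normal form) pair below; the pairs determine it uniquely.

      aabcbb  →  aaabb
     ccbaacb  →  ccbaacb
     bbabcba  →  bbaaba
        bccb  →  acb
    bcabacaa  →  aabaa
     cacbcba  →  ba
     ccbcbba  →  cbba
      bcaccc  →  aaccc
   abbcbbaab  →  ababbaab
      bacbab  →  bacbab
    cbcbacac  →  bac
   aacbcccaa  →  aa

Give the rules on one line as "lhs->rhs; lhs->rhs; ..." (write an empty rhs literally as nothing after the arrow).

bc->a; ca->

  | aabcbb => aaabb
  | ccbaacb
  | bbabcba => bbaaba
  | bccb => acb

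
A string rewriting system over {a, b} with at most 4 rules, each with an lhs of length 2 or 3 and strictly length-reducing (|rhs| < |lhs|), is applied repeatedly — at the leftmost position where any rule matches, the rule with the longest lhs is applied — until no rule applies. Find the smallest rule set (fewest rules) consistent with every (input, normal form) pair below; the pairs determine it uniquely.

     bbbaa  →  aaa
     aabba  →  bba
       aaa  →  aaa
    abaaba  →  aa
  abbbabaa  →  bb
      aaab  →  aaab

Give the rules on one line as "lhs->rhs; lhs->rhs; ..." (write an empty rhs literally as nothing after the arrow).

abb->bb; baa->bb; bbb->a

  | bbbaa => aaa
  | aabba => abba => bba
  | aaa
  | abaaba => abbba => bbba => aa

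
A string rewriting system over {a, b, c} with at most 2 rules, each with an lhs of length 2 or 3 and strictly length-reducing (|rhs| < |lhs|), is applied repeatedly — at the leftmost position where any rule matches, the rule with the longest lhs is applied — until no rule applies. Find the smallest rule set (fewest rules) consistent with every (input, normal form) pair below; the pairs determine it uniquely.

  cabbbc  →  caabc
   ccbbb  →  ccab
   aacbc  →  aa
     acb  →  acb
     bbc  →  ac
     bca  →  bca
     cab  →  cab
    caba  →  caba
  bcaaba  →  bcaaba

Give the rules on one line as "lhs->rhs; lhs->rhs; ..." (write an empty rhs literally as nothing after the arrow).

bb->a; cbc->

  | cabbbc => caabc
  | ccbbb => ccab
  | aacbc => aa
  | acb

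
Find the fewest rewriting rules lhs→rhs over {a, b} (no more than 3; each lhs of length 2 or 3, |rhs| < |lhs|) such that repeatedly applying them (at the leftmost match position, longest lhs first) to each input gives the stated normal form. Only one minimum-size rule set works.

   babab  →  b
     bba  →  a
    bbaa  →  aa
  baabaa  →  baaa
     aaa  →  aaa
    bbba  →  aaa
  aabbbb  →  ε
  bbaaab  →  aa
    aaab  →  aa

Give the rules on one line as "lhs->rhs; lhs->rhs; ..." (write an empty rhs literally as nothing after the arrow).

  | babab => bab => b
  | bba => a
  | bbaa => aa
  | baabaa => baaa

ab->; bb->; bbb->aa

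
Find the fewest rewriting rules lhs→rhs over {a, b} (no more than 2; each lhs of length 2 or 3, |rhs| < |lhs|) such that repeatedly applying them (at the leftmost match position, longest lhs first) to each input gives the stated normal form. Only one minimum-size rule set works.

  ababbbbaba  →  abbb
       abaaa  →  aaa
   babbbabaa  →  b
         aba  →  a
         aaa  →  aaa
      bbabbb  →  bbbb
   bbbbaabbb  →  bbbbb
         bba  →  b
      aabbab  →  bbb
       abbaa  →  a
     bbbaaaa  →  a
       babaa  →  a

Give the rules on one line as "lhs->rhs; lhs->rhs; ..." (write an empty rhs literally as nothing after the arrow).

aab->bb; ba->

  | ababbbbaba => abbbbaba => abbbba => abbb
  | abaaa => aaa
  | babbbabaa => bbbabaa => bbbaa => bba => b
  | aba => a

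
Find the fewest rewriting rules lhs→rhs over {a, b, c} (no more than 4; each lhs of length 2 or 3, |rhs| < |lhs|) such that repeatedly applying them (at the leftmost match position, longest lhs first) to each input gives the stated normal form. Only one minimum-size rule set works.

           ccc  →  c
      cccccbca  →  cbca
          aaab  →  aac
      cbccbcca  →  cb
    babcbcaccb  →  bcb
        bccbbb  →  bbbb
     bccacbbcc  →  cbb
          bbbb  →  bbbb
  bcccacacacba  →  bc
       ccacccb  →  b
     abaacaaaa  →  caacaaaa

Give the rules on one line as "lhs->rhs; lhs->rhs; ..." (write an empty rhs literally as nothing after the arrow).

  | ccc => c
  | cccccbca => cccbca => cbca
  | aaab => aac
  | cbccbcca => cbbcca => cbba => cb

ab->c; acb->b; ba->; cc->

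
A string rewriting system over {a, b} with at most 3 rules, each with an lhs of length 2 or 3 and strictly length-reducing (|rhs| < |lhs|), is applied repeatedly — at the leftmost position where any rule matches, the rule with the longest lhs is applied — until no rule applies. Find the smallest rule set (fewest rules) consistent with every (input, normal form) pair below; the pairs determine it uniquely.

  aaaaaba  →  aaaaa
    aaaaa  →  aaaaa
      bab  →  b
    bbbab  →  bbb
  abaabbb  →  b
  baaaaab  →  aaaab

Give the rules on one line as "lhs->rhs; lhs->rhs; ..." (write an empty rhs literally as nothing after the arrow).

  | aaaaaba => aaaaa
  | aaaaa
  | bab => b
  | bbbab => bbb

abb->b; ba->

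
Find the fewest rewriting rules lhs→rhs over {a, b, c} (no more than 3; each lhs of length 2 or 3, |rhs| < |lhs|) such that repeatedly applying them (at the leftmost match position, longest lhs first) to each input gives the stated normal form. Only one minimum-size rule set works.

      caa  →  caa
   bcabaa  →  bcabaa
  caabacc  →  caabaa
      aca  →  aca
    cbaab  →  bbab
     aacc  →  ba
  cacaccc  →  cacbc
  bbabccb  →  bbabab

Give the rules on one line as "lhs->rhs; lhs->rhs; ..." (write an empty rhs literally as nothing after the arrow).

aac->bc; cba->bb; cc->a

  | caa
  | bcabaa
  | caabacc => caabaa
  | aca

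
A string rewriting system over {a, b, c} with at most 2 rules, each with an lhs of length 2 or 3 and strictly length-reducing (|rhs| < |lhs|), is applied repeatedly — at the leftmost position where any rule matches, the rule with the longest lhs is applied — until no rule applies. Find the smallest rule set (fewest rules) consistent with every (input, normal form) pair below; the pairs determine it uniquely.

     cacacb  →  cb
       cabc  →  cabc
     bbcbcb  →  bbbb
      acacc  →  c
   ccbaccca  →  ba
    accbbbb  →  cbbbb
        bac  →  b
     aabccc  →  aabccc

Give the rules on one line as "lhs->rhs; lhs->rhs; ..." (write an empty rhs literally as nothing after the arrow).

ac->; cbc->b

  | cacacb => cacb => cb
  | cabc
  | bbcbcb => bbbb
  | acacc => acc => c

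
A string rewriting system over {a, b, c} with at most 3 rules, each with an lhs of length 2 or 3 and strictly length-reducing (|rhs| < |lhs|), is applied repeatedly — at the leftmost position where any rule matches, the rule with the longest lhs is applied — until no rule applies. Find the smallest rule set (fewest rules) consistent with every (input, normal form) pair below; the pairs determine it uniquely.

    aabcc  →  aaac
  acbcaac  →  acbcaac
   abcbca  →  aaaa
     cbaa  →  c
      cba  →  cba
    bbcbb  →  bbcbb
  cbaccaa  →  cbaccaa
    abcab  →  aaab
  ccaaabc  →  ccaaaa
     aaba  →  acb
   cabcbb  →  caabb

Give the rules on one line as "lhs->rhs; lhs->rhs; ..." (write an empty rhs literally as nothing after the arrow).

aba->cb; abc->aa; baa->

  | aabcc => aaac
  | acbcaac
  | abcbca => aabca => aaaa
  | cbaa => c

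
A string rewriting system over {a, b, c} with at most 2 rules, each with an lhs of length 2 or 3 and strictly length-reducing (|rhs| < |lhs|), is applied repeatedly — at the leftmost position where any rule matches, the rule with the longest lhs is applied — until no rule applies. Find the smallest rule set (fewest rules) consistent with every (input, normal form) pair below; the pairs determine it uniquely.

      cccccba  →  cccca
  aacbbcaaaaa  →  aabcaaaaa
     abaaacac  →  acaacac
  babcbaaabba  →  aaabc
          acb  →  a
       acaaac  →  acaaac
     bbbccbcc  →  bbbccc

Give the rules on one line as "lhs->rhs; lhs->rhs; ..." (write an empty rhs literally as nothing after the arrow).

ba->c; cb->

  | cccccba => cccca
  | aacbbcaaaaa => aabcaaaaa
  | abaaacac => acaacac
  | babcbaaabba => cbcbaaabba => cbaaabba => aaabba => aaabc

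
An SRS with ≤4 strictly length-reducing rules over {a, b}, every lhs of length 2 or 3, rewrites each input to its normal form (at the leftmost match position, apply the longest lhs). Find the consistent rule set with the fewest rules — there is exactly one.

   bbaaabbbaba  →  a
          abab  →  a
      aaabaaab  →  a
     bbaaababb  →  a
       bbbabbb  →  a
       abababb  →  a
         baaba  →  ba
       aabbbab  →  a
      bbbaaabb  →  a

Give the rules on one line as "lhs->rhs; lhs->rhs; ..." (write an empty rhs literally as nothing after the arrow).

  | bbaaabbbaba => aaaabbbaba => aaabbbaba => aabbbaba => abbbaba => abbaba => ababa => aaba => aba => aa => a
  | abab => aab => ab => a
  | aaabaaab => aabaaab => abaaab => aaaab => aaab => aab => ab => a
  | bbaaababb => aaaababb => aaababb => aababb => ababb => aabb => abb => ab => a

aa->a; ab->a; bb->a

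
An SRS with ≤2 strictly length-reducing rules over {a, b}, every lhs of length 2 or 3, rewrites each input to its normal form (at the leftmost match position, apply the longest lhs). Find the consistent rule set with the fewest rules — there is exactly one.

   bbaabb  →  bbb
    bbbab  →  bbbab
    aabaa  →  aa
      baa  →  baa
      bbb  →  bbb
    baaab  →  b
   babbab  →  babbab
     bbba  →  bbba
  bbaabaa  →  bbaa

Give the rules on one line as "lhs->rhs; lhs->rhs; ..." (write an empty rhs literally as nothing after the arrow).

  | bbaabb => bbb
  | bbbab
  | aabaa => aa
  | baa

aaa->aa; aab->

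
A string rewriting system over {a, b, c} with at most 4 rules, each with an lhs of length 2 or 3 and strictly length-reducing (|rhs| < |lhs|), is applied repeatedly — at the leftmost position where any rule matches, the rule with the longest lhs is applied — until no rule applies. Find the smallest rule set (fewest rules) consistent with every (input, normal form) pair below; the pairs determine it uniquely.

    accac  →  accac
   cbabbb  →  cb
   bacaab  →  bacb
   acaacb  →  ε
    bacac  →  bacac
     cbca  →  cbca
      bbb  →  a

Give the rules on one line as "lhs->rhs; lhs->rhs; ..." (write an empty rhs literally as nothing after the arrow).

aa->; bbb->a; ccb->a

  | accac
  | cbabbb => cbaa => cb
  | bacaab => bacb
  | acaacb => accb => aa => ε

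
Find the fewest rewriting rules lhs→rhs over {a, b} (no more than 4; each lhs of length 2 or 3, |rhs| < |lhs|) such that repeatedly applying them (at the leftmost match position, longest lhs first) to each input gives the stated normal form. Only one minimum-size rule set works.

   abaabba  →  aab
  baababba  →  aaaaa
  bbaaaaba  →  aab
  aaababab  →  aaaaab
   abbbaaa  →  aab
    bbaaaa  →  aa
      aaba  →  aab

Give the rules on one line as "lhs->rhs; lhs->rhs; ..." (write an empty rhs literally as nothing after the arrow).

  | abaabba => ababba => abbba => aaba => aab
  | baababba => abbabba => aaabba => aaaaa
  | bbaaaaba => babaaba => aaba => aab
  | aaababab => aaabbab => aaaaab

aba->ab; abb->aa; baa->ab; bab->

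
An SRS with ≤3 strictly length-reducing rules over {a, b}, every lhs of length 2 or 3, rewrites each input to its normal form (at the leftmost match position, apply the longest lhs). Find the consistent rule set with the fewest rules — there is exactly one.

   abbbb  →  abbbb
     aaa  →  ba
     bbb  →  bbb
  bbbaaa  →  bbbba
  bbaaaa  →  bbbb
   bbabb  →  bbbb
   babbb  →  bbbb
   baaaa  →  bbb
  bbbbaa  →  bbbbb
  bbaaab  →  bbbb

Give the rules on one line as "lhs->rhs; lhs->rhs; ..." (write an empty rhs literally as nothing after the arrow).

  | abbbb
  | aaa => ba
  | bbb
  | bbbaaa => bbbba

aa->b; bab->bb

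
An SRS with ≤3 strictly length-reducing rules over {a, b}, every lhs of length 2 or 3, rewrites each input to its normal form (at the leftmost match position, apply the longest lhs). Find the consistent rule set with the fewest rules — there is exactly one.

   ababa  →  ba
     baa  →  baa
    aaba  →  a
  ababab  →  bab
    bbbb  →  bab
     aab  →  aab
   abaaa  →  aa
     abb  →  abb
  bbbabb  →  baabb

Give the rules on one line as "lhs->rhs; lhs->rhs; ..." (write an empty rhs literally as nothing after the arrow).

aba->; bbb->ba

  | ababa => ba
  | baa
  | aaba => a
  | ababab => bab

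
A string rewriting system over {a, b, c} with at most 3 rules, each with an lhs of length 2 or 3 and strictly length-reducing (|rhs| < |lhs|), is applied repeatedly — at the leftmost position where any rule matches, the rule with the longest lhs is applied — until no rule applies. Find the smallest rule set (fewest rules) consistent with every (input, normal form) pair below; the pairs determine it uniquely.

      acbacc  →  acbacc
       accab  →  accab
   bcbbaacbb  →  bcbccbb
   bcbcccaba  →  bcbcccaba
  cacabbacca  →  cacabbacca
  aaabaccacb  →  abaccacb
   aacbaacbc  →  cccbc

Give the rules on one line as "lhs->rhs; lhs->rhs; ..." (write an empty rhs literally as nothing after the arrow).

  | acbacc
  | accab
  | bcbbaacbb => bcbccbb
  | bcbcccaba

aa->; baa->c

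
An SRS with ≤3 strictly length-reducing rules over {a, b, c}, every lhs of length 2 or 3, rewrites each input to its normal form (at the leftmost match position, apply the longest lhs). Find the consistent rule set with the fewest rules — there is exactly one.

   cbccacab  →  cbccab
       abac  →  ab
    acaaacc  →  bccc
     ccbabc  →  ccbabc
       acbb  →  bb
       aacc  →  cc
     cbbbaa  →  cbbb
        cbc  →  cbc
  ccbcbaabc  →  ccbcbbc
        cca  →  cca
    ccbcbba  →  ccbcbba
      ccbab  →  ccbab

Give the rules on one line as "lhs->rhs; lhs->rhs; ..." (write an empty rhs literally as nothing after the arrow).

  | cbccacab => cbccab
  | abac => ab
  | acaaacc => aaacc => bccc
  | ccbabc

aa->; aaa->bc; ac->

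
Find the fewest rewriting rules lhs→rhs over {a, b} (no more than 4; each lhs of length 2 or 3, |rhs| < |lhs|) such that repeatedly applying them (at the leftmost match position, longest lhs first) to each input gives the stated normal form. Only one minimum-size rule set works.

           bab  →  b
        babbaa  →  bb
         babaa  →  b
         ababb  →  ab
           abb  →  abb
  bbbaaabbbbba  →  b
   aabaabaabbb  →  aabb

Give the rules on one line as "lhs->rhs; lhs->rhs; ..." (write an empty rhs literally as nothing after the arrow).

  | bab => b
  | babbaa => bbaa => bba => bb
  | babaa => baa => ba => b
  | ababb => abbb => ab

aba->ab; ba->b; bab->b; bbb->b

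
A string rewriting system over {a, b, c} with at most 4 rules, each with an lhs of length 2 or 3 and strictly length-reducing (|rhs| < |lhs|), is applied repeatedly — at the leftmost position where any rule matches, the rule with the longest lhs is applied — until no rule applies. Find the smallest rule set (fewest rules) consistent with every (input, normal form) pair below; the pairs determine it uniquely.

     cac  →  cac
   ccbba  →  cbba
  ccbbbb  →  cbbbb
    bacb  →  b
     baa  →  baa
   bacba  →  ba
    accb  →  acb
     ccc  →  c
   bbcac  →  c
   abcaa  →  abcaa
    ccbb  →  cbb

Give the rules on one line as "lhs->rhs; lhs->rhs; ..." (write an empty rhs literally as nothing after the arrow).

  | cac
  | ccbba => cbba
  | ccbbbb => cbbbb
  | bacb => b

bac->; bbc->cb; cc->c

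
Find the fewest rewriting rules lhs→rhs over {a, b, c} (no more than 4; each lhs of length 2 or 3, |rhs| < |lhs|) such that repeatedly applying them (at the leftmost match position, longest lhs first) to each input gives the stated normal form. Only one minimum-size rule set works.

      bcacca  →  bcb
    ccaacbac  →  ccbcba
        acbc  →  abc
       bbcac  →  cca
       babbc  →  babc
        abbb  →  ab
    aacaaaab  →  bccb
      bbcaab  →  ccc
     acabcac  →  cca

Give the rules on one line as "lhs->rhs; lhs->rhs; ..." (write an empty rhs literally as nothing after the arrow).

aa->b; abb->ab; ac->a; bb->c

  | bcacca => bcaca => bcaa => bcb
  | ccaacbac => ccbcbac => ccbcba
  | acbc => abc
  | bbcac => ccac => cca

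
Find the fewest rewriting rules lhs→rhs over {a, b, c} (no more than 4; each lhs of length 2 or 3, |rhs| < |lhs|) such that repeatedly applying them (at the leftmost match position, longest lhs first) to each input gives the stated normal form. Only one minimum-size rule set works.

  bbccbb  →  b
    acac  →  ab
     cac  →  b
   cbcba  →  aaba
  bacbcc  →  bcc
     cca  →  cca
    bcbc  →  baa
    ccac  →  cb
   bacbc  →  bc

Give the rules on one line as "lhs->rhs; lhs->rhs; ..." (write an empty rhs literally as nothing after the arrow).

acb->; bbc->a; cac->b; cbc->aa

  | bbccbb => acbb => b
  | acac => ab
  | cac => b
  | cbcba => aaba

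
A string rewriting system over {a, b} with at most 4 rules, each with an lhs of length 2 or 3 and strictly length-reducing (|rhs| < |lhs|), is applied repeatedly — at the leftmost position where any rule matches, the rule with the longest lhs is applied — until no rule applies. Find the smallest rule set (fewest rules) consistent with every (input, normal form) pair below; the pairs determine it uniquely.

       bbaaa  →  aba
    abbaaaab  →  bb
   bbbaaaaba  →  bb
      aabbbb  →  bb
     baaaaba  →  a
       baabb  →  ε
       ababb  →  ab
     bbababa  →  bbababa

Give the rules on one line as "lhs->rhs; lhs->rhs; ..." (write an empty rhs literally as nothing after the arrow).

aab->ba; abb->; baa->bb; bbb->ab

  | bbaaa => bbba => aba
  | abbaaaab => aaaab => aaba => baa => bb
  | bbbaaaaba => abaaaaba => abbaaba => aaba => baa => bb
  | aabbbb => babbb => bb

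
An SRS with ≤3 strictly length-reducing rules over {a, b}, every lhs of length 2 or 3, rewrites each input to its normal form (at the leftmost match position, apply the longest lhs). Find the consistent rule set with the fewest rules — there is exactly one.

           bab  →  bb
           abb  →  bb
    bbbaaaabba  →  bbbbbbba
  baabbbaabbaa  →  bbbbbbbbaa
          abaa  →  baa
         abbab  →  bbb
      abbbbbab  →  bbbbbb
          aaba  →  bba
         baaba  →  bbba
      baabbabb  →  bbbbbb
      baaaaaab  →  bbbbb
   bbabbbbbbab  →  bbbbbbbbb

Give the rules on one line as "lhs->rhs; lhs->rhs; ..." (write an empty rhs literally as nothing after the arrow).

  | bab => bb
  | abb => bb
  | bbbaaaabba => bbbaabbba => bbbbbbba
  | baabbbaabbaa => bbbbbaabbaa => bbbbbbbbaa

aab->bb; ab->b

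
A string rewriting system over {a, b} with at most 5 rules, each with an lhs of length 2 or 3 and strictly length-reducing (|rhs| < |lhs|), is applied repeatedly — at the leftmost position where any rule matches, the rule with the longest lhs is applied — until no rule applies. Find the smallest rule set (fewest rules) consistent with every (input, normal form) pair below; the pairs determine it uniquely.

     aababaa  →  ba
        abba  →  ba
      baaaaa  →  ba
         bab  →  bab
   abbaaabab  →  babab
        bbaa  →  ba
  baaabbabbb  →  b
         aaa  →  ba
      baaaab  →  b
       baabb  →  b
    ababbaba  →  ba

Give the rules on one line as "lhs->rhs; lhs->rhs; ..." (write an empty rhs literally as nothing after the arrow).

aa->b; aab->aa; baa->aa; bb->a

  | aababaa => aaabaa => babaa => baaa => aaa => ba
  | abba => aaa => ba
  | baaaaa => aaaaa => baaa => aaa => ba
  | bab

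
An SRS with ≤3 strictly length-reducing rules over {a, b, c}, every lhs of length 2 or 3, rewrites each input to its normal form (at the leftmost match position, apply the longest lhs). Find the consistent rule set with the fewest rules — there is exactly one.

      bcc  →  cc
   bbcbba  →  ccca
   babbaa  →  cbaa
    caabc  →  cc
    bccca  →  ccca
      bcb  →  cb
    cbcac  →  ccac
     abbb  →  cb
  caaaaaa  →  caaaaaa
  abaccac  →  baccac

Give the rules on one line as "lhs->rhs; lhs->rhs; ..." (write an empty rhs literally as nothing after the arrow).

  | bcc => cc
  | bbcbba => ccbba => ccca
  | babbaa => bbbaa => cbaa
  | caabc => cabc => cbc => cc

ab->b; bb->c; bc->c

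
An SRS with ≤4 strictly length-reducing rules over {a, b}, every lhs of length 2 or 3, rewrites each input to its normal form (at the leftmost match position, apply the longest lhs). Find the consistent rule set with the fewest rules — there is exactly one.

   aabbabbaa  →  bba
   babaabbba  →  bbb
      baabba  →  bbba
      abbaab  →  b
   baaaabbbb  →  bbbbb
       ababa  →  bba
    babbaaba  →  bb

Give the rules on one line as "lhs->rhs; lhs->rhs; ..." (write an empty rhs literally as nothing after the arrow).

aa->; ab->b; aba->b; abb->a

  | aabbabbaa => bbabbaa => bbaaa => bba
  | babaabbba => bbabbba => bbaba => bbb
  | baabba => bbba
  | abbaab => aaab => ab => b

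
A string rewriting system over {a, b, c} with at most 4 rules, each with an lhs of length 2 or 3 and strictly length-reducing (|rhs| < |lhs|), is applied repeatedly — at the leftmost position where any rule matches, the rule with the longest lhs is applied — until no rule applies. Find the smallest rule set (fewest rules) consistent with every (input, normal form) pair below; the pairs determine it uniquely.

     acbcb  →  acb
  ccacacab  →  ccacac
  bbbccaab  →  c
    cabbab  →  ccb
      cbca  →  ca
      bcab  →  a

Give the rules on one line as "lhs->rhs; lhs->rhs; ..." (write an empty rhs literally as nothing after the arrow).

  | acbcb => acb
  | ccacacab => ccacac
  | bbbccaab => bbcaab => baab => cab => c
  | cabbab => cbab => ccb

ab->a; ba->c; bc->; cab->c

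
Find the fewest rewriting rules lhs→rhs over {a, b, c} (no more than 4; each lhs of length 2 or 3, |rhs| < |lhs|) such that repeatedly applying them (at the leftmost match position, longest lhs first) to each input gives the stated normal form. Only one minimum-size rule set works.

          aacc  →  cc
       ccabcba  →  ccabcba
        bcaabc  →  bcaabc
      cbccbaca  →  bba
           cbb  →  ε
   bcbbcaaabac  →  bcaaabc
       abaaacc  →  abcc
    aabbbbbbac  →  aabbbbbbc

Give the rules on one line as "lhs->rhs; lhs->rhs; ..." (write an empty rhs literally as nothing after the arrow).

ac->c; cbb->; cbc->b

  | aacc => acc => cc
  | ccabcba
  | bcaabc
  | cbccbaca => bcbaca => bcbca => bba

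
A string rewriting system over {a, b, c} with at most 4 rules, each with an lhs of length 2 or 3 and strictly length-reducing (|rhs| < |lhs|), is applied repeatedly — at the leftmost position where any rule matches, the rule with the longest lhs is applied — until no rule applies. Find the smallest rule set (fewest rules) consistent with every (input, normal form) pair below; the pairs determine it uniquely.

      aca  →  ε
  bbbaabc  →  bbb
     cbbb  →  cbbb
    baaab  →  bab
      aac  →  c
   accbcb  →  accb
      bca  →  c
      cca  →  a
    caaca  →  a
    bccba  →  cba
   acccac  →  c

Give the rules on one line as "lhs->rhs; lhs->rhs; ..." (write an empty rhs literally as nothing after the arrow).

aa->; bc->; bca->c; ca->a

  | aca => aa => ε
  | bbbaabc => bbbbc => bbb
  | cbbb
  | baaab => bab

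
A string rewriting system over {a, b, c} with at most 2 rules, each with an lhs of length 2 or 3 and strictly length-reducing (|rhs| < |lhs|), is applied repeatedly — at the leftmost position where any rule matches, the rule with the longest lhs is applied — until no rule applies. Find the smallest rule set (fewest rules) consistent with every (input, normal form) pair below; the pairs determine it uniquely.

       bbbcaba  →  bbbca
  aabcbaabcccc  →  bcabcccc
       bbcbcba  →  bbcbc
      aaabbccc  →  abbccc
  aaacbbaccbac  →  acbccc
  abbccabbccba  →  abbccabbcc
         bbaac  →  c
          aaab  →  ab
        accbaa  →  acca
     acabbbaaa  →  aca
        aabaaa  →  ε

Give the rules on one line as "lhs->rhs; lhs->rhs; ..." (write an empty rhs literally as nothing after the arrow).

  | bbbcaba => bbbca
  | aabcbaabcccc => bcbaabcccc => bcabcccc
  | bbcbcba => bbcbc
  | aaabbccc => abbccc

aa->; ba->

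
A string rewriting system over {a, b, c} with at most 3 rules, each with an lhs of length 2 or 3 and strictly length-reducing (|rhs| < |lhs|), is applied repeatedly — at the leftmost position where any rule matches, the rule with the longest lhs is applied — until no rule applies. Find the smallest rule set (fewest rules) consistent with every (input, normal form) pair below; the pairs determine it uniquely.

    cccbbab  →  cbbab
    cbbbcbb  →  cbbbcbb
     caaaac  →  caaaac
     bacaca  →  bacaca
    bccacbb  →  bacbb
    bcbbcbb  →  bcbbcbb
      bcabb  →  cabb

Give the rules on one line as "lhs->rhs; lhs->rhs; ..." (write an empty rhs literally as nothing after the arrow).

bca->ca; cc->

  | cccbbab => cbbab
  | cbbbcbb
  | caaaac
  | bacaca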